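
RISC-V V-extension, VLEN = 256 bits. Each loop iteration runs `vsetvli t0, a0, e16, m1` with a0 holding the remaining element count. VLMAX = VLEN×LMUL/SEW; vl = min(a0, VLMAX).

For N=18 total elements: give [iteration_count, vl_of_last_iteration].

VLMAX = VLEN×LMUL/SEW = 256×1/16 = 16
18 elements at 16/iter → 2 passes, remainder 2 on the last

[iterations, last_vl] = [2, 2]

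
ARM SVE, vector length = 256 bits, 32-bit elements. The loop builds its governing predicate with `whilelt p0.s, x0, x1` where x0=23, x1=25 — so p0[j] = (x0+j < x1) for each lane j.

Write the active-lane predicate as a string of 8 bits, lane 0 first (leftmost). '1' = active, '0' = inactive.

lane count: 256 div 32 = 8
active while 23+j < 25, i.e. j ∈ [0,2) capped at 8 ⇒ 2
bits (lane 0 leftmost): 11000000

predicate = 11000000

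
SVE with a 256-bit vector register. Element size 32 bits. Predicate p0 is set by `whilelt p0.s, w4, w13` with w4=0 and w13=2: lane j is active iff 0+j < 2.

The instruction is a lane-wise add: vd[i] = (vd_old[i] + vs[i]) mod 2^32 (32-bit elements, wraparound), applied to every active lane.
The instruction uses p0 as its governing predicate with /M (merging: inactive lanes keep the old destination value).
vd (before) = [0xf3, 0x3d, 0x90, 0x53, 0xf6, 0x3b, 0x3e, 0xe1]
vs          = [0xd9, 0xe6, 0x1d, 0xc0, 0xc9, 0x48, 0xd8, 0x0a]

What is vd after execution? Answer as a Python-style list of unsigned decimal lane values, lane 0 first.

256-bit reg / 32-bit elem → 8 lanes
active while 0+j < 2, i.e. j ∈ [0,2) capped at 8 ⇒ 2
[0] add(0xf3,0xd9) = 0x1cc
[1] add(0x3d,0xe6) = 0x123
[2] tail/keep = 0x90
[3] tail/keep = 0x53
[4] tail/keep = 0xf6
[5] tail/keep = 0x3b
[6] tail/keep = 0x3e
[7] tail/keep = 0xe1

vd = [460, 291, 144, 83, 246, 59, 62, 225]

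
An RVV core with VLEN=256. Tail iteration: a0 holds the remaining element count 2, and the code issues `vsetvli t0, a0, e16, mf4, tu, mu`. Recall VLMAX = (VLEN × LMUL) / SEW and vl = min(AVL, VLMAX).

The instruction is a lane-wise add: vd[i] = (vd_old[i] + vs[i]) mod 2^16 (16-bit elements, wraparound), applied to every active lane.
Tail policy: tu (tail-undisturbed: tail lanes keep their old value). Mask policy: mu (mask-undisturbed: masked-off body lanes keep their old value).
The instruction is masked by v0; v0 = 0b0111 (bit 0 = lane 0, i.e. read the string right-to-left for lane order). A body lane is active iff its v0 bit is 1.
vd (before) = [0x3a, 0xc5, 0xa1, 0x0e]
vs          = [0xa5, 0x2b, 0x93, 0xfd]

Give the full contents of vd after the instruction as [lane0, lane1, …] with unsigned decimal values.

lanes per group: 256·1/4/16 = 4
vl ← min(2, 4) = 2
[0] add(0x3a,0xa5) = 0xdf
[1] add(0xc5,0x2b) = 0xf0
[2] tail/keep = 0xa1
[3] tail/keep = 0x0e

vd = [223, 240, 161, 14]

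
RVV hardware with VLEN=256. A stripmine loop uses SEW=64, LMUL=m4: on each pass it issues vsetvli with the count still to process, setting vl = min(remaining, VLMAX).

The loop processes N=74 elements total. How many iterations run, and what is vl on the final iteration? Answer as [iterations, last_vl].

[iterations, last_vl] = [5, 10]

lanes per group: 256·4/64 = 16
iterations = ceil(74/16) = 5; final-pass vl = 10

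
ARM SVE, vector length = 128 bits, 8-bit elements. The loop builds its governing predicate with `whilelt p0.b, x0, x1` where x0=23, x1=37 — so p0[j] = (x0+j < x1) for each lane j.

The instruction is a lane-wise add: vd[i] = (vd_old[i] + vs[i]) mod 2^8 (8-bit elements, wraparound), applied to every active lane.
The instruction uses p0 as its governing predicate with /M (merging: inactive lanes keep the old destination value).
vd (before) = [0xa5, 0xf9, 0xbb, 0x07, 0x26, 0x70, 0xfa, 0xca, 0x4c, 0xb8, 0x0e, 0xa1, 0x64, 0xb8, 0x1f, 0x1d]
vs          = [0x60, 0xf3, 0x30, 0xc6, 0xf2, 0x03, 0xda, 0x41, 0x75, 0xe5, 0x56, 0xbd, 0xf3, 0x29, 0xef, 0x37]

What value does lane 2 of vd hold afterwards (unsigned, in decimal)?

lane count: 128 div 8 = 16
p0[j] = (23+j < 37); true for j=0..13 → 14 lanes set
[0] add(0xa5,0x60) = 0x05
[1] add(0xf9,0xf3) = 0xec
[2] add(0xbb,0x30) = 0xeb
[3] add(0x07,0xc6) = 0xcd
[4] add(0x26,0xf2) = 0x18
[5] add(0x70,0x03) = 0x73
[6] add(0xfa,0xda) = 0xd4
[7] add(0xca,0x41) = 0x0b
[8] add(0x4c,0x75) = 0xc1
[9] add(0xb8,0xe5) = 0x9d
[10] add(0x0e,0x56) = 0x64
[11] add(0xa1,0xbd) = 0x5e
[12] add(0x64,0xf3) = 0x57
[13] add(0xb8,0x29) = 0xe1
[14] tail/keep = 0x1f
[15] tail/keep = 0x1d

vd[2] = 235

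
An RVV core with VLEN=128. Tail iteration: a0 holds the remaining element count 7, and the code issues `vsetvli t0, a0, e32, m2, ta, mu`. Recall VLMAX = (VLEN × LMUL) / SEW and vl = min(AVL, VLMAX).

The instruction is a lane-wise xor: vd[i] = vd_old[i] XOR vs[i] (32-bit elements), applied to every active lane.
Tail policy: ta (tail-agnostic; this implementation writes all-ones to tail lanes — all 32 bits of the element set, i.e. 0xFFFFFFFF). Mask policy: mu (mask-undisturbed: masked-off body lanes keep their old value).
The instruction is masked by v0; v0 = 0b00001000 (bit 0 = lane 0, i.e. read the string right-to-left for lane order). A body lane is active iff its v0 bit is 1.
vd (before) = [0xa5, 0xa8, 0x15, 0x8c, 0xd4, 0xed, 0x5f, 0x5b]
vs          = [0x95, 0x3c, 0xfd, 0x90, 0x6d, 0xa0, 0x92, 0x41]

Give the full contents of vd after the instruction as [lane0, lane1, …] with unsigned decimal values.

vd = [165, 168, 21, 28, 212, 237, 95, 4294967295]

lanes per group: 128·2/32 = 8
AVL=7 ≤ VLMAX=8, so vl = 7
[0] mask-off/keep = 0xa5
[1] mask-off/keep = 0xa8
[2] mask-off/keep = 0x15
[3] xor(0x8c,0x90) = 0x1c
[4] mask-off/keep = 0xd4
[5] mask-off/keep = 0xed
[6] mask-off/keep = 0x5f
[7] tail/ones = 0xffffffff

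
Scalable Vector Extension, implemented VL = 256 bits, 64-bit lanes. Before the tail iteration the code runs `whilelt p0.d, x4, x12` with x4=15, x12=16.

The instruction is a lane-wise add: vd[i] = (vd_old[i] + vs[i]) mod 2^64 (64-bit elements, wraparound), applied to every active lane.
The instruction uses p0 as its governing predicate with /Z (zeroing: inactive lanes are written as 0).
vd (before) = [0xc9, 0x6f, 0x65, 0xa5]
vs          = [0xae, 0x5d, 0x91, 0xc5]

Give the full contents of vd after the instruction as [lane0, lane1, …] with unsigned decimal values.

vd = [375, 0, 0, 0]

lane count: 256 div 64 = 4
p0[j] = (15+j < 16); true for j=0..0 → 1 lanes set
lane  0: add(0xc9,0xae) ⇒ 0x177
lane  1: tail/zero ⇒ 0x00
lane  2: tail/zero ⇒ 0x00
lane  3: tail/zero ⇒ 0x00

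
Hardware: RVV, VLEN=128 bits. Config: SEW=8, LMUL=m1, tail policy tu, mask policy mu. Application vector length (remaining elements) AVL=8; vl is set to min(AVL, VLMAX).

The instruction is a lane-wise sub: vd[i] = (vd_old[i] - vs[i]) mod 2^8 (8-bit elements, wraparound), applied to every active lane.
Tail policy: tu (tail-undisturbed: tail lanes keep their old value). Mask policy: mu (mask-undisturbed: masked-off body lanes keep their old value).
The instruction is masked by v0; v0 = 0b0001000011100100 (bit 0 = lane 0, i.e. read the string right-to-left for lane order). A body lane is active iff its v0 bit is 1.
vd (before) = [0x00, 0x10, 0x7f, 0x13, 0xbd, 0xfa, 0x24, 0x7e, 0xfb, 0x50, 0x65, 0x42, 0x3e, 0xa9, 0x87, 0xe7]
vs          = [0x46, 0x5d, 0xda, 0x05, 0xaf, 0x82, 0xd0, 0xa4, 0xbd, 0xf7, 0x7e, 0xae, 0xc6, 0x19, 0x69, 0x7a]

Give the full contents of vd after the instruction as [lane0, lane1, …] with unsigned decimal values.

lanes per group: 128·1/8 = 16
vl ← min(8, 16) = 8
  i=0: mask-off/keep → 0
  i=1: mask-off/keep → 16
  i=2: sub(0x7f,0xda) → 165
  i=3: mask-off/keep → 19
  i=4: mask-off/keep → 189
  i=5: sub(0xfa,0x82) → 120
  i=6: sub(0x24,0xd0) → 84
  i=7: sub(0x7e,0xa4) → 218
  i=8: tail/keep → 251
  i=9: tail/keep → 80
  i=10: tail/keep → 101
  i=11: tail/keep → 66
  i=12: tail/keep → 62
  i=13: tail/keep → 169
  i=14: tail/keep → 135
  i=15: tail/keep → 231

vd = [0, 16, 165, 19, 189, 120, 84, 218, 251, 80, 101, 66, 62, 169, 135, 231]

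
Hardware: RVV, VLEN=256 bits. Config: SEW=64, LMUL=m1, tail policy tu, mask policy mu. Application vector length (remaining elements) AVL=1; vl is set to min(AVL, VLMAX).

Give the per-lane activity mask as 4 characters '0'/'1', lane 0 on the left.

VLMAX = (256 × 1) / 64 = 4 lanes
vl = min(AVL, VLMAX) = min(1, 4) = 1
bits (lane 0 leftmost): 1000

predicate = 1000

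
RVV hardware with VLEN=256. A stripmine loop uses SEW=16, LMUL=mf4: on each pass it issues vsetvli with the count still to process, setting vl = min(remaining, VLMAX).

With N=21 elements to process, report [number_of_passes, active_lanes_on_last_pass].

[iterations, last_vl] = [6, 1]

VLMAX = VLEN×LMUL/SEW = 256×1/4/16 = 4
N=21: ⌈21/4⌉ = 6 iters; last vl = 21 − 5×4 = 1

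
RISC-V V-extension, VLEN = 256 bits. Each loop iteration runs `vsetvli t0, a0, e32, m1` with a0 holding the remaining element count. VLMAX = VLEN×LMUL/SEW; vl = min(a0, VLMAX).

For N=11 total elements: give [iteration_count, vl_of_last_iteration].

[iterations, last_vl] = [2, 3]

VLMAX = (256 × 1) / 32 = 8 lanes
11 elements at 8/iter → 2 passes, remainder 3 on the last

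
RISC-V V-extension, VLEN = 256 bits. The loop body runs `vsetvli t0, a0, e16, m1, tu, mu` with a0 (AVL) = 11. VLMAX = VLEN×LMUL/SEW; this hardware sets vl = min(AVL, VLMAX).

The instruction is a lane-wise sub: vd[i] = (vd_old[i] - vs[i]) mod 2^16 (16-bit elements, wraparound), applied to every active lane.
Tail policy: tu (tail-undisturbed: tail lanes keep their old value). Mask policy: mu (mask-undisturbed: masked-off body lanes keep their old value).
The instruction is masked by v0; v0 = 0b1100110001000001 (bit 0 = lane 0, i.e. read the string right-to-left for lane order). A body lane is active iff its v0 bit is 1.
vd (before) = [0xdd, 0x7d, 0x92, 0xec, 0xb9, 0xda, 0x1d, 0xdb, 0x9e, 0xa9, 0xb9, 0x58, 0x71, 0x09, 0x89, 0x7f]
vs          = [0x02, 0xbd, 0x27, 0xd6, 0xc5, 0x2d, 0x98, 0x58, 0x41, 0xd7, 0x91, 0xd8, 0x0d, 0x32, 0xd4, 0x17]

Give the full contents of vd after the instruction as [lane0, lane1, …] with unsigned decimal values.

lanes per group: 256·1/16 = 16
vl = min(AVL, VLMAX) = min(11, 16) = 11
lane  0: sub(0xdd,0x02) ⇒ 0xdb
lane  1: mask-off/keep ⇒ 0x7d
lane  2: mask-off/keep ⇒ 0x92
lane  3: mask-off/keep ⇒ 0xec
lane  4: mask-off/keep ⇒ 0xb9
lane  5: mask-off/keep ⇒ 0xda
lane  6: sub(0x1d,0x98) ⇒ 0xff85
lane  7: mask-off/keep ⇒ 0xdb
lane  8: mask-off/keep ⇒ 0x9e
lane  9: mask-off/keep ⇒ 0xa9
lane 10: sub(0xb9,0x91) ⇒ 0x28
lane 11: tail/keep ⇒ 0x58
lane 12: tail/keep ⇒ 0x71
lane 13: tail/keep ⇒ 0x09
lane 14: tail/keep ⇒ 0x89
lane 15: tail/keep ⇒ 0x7f

vd = [219, 125, 146, 236, 185, 218, 65413, 219, 158, 169, 40, 88, 113, 9, 137, 127]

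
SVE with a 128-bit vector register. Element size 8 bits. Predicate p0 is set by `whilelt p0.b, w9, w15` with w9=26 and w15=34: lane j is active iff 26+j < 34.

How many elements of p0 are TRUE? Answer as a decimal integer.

128-bit reg / 8-bit elem → 16 lanes
whilelt: lane j active iff 26+j < 34 → j < 8 → 8 active

vl = 8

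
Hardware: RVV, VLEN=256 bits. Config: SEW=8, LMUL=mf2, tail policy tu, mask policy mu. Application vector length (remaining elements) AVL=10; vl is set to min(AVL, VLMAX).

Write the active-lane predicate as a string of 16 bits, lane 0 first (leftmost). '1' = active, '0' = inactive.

VLMAX = VLEN×LMUL/SEW = 256×1/2/8 = 16
vl = min(AVL, VLMAX) = min(10, 16) = 10
bits (lane 0 leftmost): 1111111111000000

predicate = 1111111111000000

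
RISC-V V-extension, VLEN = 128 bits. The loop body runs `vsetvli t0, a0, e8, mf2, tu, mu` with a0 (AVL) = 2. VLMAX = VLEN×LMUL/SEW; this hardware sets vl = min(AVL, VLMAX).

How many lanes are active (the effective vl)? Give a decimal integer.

vl = 2

lanes per group: 128·1/2/8 = 8
AVL=2 ≤ VLMAX=8, so vl = 2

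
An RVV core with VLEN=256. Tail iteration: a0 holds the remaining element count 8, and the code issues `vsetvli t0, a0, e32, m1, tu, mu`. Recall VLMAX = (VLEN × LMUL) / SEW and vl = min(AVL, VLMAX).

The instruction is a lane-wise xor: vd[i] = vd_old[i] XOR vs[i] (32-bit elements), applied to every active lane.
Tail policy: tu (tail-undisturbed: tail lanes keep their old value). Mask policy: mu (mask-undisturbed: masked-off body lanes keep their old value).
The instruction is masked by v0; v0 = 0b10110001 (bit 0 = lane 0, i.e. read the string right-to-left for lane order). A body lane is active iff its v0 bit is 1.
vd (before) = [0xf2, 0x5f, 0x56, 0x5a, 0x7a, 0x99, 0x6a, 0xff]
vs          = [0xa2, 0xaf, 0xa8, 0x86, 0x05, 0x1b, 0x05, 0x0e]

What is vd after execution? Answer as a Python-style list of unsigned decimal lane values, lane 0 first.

lanes per group: 256·1/32 = 8
vl ← min(8, 8) = 8
  i=0: xor(0xf2,0xa2) → 80
  i=1: mask-off/keep → 95
  i=2: mask-off/keep → 86
  i=3: mask-off/keep → 90
  i=4: xor(0x7a,0x05) → 127
  i=5: xor(0x99,0x1b) → 130
  i=6: mask-off/keep → 106
  i=7: xor(0xff,0x0e) → 241

vd = [80, 95, 86, 90, 127, 130, 106, 241]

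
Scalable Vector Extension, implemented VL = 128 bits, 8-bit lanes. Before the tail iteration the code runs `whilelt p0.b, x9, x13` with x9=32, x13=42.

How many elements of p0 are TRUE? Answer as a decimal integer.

register lanes = 128/8 = 16
active while 32+j < 42, i.e. j ∈ [0,10) capped at 16 ⇒ 10

vl = 10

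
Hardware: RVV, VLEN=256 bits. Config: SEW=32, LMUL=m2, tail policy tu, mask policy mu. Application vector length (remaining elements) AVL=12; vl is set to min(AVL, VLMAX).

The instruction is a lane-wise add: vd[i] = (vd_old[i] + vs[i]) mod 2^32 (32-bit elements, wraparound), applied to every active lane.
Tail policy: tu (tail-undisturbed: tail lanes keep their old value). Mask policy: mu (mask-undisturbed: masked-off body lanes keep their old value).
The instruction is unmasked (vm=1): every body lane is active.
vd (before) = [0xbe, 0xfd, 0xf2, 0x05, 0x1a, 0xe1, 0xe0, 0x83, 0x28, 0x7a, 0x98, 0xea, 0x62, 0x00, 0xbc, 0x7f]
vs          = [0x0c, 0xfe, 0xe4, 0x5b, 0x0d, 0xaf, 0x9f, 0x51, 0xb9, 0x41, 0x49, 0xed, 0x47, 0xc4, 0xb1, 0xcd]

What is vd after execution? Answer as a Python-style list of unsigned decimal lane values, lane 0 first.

VLMAX = VLEN×LMUL/SEW = 256×2/32 = 16
vl ← min(12, 16) = 12
  i=0: add(0xbe,0x0c) → 202
  i=1: add(0xfd,0xfe) → 507
  i=2: add(0xf2,0xe4) → 470
  i=3: add(0x05,0x5b) → 96
  i=4: add(0x1a,0x0d) → 39
  i=5: add(0xe1,0xaf) → 400
  i=6: add(0xe0,0x9f) → 383
  i=7: add(0x83,0x51) → 212
  i=8: add(0x28,0xb9) → 225
  i=9: add(0x7a,0x41) → 187
  i=10: add(0x98,0x49) → 225
  i=11: add(0xea,0xed) → 471
  i=12: tail/keep → 98
  i=13: tail/keep → 0
  i=14: tail/keep → 188
  i=15: tail/keep → 127

vd = [202, 507, 470, 96, 39, 400, 383, 212, 225, 187, 225, 471, 98, 0, 188, 127]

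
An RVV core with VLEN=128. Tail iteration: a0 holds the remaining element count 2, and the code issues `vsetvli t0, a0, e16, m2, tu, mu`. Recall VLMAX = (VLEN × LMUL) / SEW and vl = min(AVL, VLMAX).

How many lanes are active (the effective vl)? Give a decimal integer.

vl = 2

VLMAX = VLEN×LMUL/SEW = 128×2/16 = 16
vl ← min(2, 16) = 2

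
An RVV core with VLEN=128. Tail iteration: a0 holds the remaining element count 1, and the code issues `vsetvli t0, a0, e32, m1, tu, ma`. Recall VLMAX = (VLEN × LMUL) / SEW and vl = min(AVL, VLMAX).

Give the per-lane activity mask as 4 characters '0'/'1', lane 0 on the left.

predicate = 1000

VLMAX = (128 × 1) / 32 = 4 lanes
vl = min(AVL, VLMAX) = min(1, 4) = 1
bits (lane 0 leftmost): 1000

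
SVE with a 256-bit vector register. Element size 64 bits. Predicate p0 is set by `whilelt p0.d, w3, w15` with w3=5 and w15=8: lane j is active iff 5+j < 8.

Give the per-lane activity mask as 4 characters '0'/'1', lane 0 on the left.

register lanes = 256/64 = 4
whilelt: lane j active iff 5+j < 8 → j < 3 → 3 active
bits (lane 0 leftmost): 1110

predicate = 1110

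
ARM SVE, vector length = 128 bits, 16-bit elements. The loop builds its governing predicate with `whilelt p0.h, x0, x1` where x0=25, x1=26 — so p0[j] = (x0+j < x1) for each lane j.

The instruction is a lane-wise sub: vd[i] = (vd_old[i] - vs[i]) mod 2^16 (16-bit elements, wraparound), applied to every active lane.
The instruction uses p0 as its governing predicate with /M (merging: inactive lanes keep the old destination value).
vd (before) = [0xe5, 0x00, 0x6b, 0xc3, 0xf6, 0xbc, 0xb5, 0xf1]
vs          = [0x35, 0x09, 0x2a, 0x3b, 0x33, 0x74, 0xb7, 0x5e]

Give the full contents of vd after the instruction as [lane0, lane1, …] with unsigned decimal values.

vd = [176, 0, 107, 195, 246, 188, 181, 241]

128-bit reg / 16-bit elem → 8 lanes
p0[j] = (25+j < 26); true for j=0..0 → 1 lanes set
lane  0: sub(0xe5,0x35) ⇒ 0xb0
lane  1: tail/keep ⇒ 0x00
lane  2: tail/keep ⇒ 0x6b
lane  3: tail/keep ⇒ 0xc3
lane  4: tail/keep ⇒ 0xf6
lane  5: tail/keep ⇒ 0xbc
lane  6: tail/keep ⇒ 0xb5
lane  7: tail/keep ⇒ 0xf1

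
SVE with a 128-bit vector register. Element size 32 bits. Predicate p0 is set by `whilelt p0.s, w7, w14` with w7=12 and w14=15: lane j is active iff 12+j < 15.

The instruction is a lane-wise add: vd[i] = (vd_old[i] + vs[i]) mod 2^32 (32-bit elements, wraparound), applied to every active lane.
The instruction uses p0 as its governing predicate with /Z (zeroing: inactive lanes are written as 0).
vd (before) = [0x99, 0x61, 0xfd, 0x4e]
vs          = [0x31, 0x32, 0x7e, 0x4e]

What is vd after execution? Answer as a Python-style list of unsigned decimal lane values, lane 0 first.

128-bit reg / 32-bit elem → 4 lanes
whilelt: lane j active iff 12+j < 15 → j < 3 → 3 active
  i=0: add(0x99,0x31) → 202
  i=1: add(0x61,0x32) → 147
  i=2: add(0xfd,0x7e) → 379
  i=3: tail/zero → 0

vd = [202, 147, 379, 0]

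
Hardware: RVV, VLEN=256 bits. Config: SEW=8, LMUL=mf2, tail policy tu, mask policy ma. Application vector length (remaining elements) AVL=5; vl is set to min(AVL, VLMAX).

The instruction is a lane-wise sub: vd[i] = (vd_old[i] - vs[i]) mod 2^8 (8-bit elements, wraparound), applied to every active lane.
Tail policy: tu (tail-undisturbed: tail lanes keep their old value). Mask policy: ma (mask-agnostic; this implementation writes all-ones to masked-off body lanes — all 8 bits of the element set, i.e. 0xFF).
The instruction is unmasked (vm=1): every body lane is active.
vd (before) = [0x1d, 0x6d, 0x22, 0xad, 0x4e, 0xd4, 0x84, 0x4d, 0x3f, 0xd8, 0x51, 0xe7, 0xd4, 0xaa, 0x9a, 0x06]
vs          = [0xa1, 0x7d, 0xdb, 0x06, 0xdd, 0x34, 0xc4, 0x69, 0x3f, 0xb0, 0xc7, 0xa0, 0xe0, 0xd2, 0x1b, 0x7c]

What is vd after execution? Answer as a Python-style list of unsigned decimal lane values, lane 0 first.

VLMAX = VLEN×LMUL/SEW = 256×1/2/8 = 16
vl ← min(5, 16) = 5
[0] sub(0x1d,0xa1) = 0x7c
[1] sub(0x6d,0x7d) = 0xf0
[2] sub(0x22,0xdb) = 0x47
[3] sub(0xad,0x06) = 0xa7
[4] sub(0x4e,0xdd) = 0x71
[5] tail/keep = 0xd4
[6] tail/keep = 0x84
[7] tail/keep = 0x4d
[8] tail/keep = 0x3f
[9] tail/keep = 0xd8
[10] tail/keep = 0x51
[11] tail/keep = 0xe7
[12] tail/keep = 0xd4
[13] tail/keep = 0xaa
[14] tail/keep = 0x9a
[15] tail/keep = 0x06

vd = [124, 240, 71, 167, 113, 212, 132, 77, 63, 216, 81, 231, 212, 170, 154, 6]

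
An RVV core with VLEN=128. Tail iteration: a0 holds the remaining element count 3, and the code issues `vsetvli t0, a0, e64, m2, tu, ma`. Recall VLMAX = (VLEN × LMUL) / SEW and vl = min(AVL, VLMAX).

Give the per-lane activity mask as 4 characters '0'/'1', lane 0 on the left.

VLMAX = VLEN×LMUL/SEW = 128×2/64 = 4
vl = min(AVL, VLMAX) = min(3, 4) = 3
bits (lane 0 leftmost): 1110

predicate = 1110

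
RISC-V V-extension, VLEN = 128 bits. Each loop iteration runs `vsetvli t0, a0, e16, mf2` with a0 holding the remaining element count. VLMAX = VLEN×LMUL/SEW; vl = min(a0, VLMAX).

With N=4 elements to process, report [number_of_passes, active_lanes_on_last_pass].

VLMAX = VLEN×LMUL/SEW = 128×1/2/16 = 4
4 elements at 4/iter → 1 passes, remainder 4 on the last

[iterations, last_vl] = [1, 4]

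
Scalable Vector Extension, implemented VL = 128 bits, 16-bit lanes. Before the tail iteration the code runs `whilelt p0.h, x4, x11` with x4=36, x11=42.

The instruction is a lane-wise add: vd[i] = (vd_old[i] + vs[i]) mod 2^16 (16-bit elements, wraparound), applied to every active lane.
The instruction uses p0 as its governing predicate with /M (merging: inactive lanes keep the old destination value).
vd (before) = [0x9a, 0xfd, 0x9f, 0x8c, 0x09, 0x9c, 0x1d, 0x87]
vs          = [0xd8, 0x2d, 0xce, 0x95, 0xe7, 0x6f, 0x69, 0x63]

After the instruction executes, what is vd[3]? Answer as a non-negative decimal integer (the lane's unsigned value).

vd[3] = 289

128-bit reg / 16-bit elem → 8 lanes
whilelt: lane j active iff 36+j < 42 → j < 6 → 6 active
vd[0] add(0x9a,0xd8) -> 0x172
vd[1] add(0xfd,0x2d) -> 0x12a
vd[2] add(0x9f,0xce) -> 0x16d
vd[3] add(0x8c,0x95) -> 0x121
vd[4] add(0x09,0xe7) -> 0xf0
vd[5] add(0x9c,0x6f) -> 0x10b
vd[6] tail/keep -> 0x1d
vd[7] tail/keep -> 0x87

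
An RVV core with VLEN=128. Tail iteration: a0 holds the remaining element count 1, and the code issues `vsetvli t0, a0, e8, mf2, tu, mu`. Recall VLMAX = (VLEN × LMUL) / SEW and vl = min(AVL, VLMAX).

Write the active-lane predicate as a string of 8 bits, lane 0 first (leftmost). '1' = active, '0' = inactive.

VLMAX = (128 × 1/2) / 8 = 8 lanes
AVL=1 ≤ VLMAX=8, so vl = 1
bits (lane 0 leftmost): 10000000

predicate = 10000000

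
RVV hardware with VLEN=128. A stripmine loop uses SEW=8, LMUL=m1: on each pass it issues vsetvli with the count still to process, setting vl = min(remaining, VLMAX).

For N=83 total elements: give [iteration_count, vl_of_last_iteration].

lanes per group: 128·1/8 = 16
iterations = ceil(83/16) = 6; final-pass vl = 3

[iterations, last_vl] = [6, 3]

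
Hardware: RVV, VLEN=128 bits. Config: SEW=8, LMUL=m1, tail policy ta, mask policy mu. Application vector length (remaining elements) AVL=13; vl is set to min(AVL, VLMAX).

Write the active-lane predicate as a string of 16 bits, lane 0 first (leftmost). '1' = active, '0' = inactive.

VLMAX = VLEN×LMUL/SEW = 128×1/8 = 16
vl = min(AVL, VLMAX) = min(13, 16) = 13
bits (lane 0 leftmost): 1111111111111000

predicate = 1111111111111000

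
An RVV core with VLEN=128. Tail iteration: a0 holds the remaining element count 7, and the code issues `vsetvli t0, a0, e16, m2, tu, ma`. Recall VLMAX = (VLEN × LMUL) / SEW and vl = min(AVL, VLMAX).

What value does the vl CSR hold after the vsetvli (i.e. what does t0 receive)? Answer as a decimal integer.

VLMAX = (128 × 2) / 16 = 16 lanes
vl ← min(7, 16) = 7

vl = 7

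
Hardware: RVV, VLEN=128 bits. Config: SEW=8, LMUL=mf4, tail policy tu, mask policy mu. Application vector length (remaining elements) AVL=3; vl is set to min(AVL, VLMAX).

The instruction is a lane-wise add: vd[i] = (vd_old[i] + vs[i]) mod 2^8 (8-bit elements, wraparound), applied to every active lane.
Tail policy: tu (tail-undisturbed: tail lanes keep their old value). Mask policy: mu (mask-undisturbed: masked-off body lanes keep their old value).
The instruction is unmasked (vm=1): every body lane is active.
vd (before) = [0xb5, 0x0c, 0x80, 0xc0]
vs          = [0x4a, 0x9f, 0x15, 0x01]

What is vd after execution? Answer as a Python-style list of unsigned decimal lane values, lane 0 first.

VLMAX = (128 × 1/4) / 8 = 4 lanes
vl = min(AVL, VLMAX) = min(3, 4) = 3
  i=0: add(0xb5,0x4a) → 255
  i=1: add(0x0c,0x9f) → 171
  i=2: add(0x80,0x15) → 149
  i=3: tail/keep → 192

vd = [255, 171, 149, 192]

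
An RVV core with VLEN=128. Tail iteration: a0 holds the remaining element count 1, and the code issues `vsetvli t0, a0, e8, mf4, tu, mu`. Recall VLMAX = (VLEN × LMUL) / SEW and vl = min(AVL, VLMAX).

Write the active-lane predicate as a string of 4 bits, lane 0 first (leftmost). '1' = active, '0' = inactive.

VLMAX = VLEN×LMUL/SEW = 128×1/4/8 = 4
AVL=1 ≤ VLMAX=4, so vl = 1
bits (lane 0 leftmost): 1000

predicate = 1000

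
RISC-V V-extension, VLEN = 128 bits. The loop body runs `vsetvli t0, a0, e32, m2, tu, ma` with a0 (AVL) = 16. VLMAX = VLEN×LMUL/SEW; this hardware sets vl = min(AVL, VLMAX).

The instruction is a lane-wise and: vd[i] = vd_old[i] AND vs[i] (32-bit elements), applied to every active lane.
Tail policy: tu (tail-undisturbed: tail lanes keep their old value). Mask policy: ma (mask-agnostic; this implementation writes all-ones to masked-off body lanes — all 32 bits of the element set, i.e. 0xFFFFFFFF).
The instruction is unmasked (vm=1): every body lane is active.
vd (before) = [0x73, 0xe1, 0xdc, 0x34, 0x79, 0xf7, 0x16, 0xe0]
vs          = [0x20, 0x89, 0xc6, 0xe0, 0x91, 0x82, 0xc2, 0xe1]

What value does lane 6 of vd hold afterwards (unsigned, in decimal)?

VLMAX = VLEN×LMUL/SEW = 128×2/32 = 8
vl ← min(16, 8) = 8
  i=0: and(0x73,0x20) → 32
  i=1: and(0xe1,0x89) → 129
  i=2: and(0xdc,0xc6) → 196
  i=3: and(0x34,0xe0) → 32
  i=4: and(0x79,0x91) → 17
  i=5: and(0xf7,0x82) → 130
  i=6: and(0x16,0xc2) → 2
  i=7: and(0xe0,0xe1) → 224

vd[6] = 2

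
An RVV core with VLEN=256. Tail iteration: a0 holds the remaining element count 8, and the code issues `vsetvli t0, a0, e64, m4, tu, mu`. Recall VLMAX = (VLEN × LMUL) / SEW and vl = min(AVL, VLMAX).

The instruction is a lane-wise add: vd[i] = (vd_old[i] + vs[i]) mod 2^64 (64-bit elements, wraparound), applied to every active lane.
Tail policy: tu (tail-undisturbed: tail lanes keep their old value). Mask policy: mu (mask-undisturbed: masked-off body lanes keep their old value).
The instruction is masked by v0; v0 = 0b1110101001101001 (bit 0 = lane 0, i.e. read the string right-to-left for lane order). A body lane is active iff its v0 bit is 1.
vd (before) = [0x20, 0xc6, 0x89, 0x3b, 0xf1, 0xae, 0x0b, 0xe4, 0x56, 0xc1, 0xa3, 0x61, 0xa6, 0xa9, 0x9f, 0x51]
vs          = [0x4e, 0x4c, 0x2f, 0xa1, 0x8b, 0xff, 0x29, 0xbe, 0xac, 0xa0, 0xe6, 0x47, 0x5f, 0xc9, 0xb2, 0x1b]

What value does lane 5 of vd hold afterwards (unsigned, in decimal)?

vd[5] = 429

VLMAX = (256 × 4) / 64 = 16 lanes
vl ← min(8, 16) = 8
vd[0] add(0x20,0x4e) -> 0x6e
vd[1] mask-off/keep -> 0xc6
vd[2] mask-off/keep -> 0x89
vd[3] add(0x3b,0xa1) -> 0xdc
vd[4] mask-off/keep -> 0xf1
vd[5] add(0xae,0xff) -> 0x1ad
vd[6] add(0x0b,0x29) -> 0x34
vd[7] mask-off/keep -> 0xe4
vd[8] tail/keep -> 0x56
vd[9] tail/keep -> 0xc1
vd[10] tail/keep -> 0xa3
vd[11] tail/keep -> 0x61
vd[12] tail/keep -> 0xa6
vd[13] tail/keep -> 0xa9
vd[14] tail/keep -> 0x9f
vd[15] tail/keep -> 0x51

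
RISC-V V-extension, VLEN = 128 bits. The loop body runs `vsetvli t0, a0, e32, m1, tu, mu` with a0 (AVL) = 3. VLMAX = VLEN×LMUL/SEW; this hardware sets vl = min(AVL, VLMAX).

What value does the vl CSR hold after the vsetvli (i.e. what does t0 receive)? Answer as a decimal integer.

vl = 3

VLMAX = VLEN×LMUL/SEW = 128×1/32 = 4
vl = min(AVL, VLMAX) = min(3, 4) = 3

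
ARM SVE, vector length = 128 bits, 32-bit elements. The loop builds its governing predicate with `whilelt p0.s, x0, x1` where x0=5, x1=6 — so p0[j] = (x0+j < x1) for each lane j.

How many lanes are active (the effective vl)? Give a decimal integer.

register lanes = 128/32 = 4
whilelt: lane j active iff 5+j < 6 → j < 1 → 1 active

vl = 1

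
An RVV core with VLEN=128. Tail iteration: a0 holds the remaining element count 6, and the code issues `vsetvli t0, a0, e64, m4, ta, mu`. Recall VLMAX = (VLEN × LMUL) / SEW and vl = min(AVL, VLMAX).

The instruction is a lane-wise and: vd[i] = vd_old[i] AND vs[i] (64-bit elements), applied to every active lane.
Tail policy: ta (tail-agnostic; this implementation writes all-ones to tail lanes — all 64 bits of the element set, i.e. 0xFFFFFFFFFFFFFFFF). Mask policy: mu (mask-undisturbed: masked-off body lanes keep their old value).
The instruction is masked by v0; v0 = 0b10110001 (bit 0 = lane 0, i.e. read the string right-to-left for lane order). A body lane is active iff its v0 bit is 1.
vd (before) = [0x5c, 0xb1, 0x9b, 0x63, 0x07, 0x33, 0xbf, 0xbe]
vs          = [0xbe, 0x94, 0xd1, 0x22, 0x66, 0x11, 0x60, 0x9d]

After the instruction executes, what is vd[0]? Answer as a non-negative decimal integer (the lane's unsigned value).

vd[0] = 28

VLMAX = (128 × 4) / 64 = 8 lanes
AVL=6 ≤ VLMAX=8, so vl = 6
lane  0: and(0x5c,0xbe) ⇒ 0x1c
lane  1: mask-off/keep ⇒ 0xb1
lane  2: mask-off/keep ⇒ 0x9b
lane  3: mask-off/keep ⇒ 0x63
lane  4: and(0x07,0x66) ⇒ 0x06
lane  5: and(0x33,0x11) ⇒ 0x11
lane  6: tail/ones ⇒ 0xffffffffffffffff
lane  7: tail/ones ⇒ 0xffffffffffffffff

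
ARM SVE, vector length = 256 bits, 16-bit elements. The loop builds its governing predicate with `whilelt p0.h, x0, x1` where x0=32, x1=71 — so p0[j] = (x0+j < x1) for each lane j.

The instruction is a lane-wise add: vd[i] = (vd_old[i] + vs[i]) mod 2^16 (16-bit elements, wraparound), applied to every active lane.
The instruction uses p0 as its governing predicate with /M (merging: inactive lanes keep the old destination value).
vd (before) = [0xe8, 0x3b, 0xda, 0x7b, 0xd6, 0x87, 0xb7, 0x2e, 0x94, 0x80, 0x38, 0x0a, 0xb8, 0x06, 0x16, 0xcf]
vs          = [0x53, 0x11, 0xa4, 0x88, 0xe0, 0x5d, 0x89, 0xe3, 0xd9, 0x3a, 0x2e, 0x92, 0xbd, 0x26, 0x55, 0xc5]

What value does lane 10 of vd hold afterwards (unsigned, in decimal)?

vd[10] = 102

lane count: 256 div 16 = 16
whilelt: lane j active iff 32+j < 71 → j < 39 → 16 active
  i=0: add(0xe8,0x53) → 315
  i=1: add(0x3b,0x11) → 76
  i=2: add(0xda,0xa4) → 382
  i=3: add(0x7b,0x88) → 259
  i=4: add(0xd6,0xe0) → 438
  i=5: add(0x87,0x5d) → 228
  i=6: add(0xb7,0x89) → 320
  i=7: add(0x2e,0xe3) → 273
  i=8: add(0x94,0xd9) → 365
  i=9: add(0x80,0x3a) → 186
  i=10: add(0x38,0x2e) → 102
  i=11: add(0x0a,0x92) → 156
  i=12: add(0xb8,0xbd) → 373
  i=13: add(0x06,0x26) → 44
  i=14: add(0x16,0x55) → 107
  i=15: add(0xcf,0xc5) → 404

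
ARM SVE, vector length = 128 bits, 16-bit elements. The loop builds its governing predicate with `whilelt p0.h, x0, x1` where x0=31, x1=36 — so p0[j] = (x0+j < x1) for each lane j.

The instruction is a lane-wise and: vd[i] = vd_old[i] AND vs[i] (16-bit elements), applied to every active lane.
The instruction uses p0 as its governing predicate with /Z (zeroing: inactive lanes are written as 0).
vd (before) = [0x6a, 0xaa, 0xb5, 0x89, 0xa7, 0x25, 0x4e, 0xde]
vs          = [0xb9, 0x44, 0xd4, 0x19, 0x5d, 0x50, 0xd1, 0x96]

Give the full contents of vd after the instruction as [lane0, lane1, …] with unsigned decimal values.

vd = [40, 0, 148, 9, 5, 0, 0, 0]

128-bit reg / 16-bit elem → 8 lanes
whilelt: lane j active iff 31+j < 36 → j < 5 → 5 active
  i=0: and(0x6a,0xb9) → 40
  i=1: and(0xaa,0x44) → 0
  i=2: and(0xb5,0xd4) → 148
  i=3: and(0x89,0x19) → 9
  i=4: and(0xa7,0x5d) → 5
  i=5: tail/zero → 0
  i=6: tail/zero → 0
  i=7: tail/zero → 0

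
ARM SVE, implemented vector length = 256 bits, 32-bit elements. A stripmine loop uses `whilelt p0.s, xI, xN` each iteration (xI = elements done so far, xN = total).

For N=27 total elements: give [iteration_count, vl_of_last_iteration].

[iterations, last_vl] = [4, 3]

lane count: 256 div 32 = 8
N=27: ⌈27/8⌉ = 4 iters; last vl = 27 − 3×8 = 3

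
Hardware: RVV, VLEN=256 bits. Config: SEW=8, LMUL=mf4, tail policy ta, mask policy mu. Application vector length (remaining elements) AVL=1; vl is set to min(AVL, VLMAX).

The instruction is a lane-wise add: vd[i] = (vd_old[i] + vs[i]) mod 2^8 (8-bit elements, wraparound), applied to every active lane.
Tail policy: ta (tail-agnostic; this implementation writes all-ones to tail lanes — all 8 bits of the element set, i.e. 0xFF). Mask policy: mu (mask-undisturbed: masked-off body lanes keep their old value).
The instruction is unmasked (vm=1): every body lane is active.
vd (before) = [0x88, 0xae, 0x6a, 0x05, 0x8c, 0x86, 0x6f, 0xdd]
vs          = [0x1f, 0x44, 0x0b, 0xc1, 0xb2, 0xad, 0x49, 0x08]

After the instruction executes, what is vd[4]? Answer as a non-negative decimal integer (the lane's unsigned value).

VLMAX = VLEN×LMUL/SEW = 256×1/4/8 = 8
AVL=1 ≤ VLMAX=8, so vl = 1
  i=0: add(0x88,0x1f) → 167
  i=1: tail/ones → 255
  i=2: tail/ones → 255
  i=3: tail/ones → 255
  i=4: tail/ones → 255
  i=5: tail/ones → 255
  i=6: tail/ones → 255
  i=7: tail/ones → 255

vd[4] = 255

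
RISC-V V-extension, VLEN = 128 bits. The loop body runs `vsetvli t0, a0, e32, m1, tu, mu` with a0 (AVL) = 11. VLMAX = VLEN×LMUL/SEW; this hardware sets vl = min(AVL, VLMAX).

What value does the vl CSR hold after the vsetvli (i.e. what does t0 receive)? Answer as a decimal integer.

vl = 4

VLMAX = VLEN×LMUL/SEW = 128×1/32 = 4
AVL=11 > VLMAX=4, so vl = 4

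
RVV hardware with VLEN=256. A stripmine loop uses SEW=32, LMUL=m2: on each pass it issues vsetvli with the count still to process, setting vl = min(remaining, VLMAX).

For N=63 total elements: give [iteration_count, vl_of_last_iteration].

VLMAX = (256 × 2) / 32 = 16 lanes
63 elements at 16/iter → 4 passes, remainder 15 on the last

[iterations, last_vl] = [4, 15]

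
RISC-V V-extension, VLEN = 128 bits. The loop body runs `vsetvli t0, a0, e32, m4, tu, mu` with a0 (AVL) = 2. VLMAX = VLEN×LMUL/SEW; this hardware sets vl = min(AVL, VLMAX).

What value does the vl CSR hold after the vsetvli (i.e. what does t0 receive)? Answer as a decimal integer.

vl = 2

VLMAX = VLEN×LMUL/SEW = 128×4/32 = 16
AVL=2 ≤ VLMAX=16, so vl = 2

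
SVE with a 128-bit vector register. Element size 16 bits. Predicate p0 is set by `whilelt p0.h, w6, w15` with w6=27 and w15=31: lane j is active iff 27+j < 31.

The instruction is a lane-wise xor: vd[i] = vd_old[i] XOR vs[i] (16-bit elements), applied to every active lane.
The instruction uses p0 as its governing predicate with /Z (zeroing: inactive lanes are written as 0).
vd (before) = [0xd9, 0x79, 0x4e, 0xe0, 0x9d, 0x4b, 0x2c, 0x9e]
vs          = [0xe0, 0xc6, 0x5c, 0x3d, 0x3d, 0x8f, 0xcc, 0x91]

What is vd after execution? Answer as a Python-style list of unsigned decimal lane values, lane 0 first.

vd = [57, 191, 18, 221, 0, 0, 0, 0]

lane count: 128 div 16 = 8
p0[j] = (27+j < 31); true for j=0..3 → 4 lanes set
[0] xor(0xd9,0xe0) = 0x39
[1] xor(0x79,0xc6) = 0xbf
[2] xor(0x4e,0x5c) = 0x12
[3] xor(0xe0,0x3d) = 0xdd
[4] tail/zero = 0x00
[5] tail/zero = 0x00
[6] tail/zero = 0x00
[7] tail/zero = 0x00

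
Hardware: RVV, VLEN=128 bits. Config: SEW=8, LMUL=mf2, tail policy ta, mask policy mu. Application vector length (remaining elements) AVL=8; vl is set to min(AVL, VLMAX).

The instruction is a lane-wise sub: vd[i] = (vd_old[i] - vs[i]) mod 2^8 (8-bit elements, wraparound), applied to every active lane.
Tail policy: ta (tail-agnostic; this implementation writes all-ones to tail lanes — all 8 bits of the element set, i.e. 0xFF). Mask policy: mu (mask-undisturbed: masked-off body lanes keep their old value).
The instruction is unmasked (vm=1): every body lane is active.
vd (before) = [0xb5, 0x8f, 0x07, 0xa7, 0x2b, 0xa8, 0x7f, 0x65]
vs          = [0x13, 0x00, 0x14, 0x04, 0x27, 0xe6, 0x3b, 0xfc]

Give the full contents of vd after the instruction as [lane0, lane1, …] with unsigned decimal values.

VLMAX = VLEN×LMUL/SEW = 128×1/2/8 = 8
vl ← min(8, 8) = 8
lane  0: sub(0xb5,0x13) ⇒ 0xa2
lane  1: sub(0x8f,0x00) ⇒ 0x8f
lane  2: sub(0x07,0x14) ⇒ 0xf3
lane  3: sub(0xa7,0x04) ⇒ 0xa3
lane  4: sub(0x2b,0x27) ⇒ 0x04
lane  5: sub(0xa8,0xe6) ⇒ 0xc2
lane  6: sub(0x7f,0x3b) ⇒ 0x44
lane  7: sub(0x65,0xfc) ⇒ 0x69

vd = [162, 143, 243, 163, 4, 194, 68, 105]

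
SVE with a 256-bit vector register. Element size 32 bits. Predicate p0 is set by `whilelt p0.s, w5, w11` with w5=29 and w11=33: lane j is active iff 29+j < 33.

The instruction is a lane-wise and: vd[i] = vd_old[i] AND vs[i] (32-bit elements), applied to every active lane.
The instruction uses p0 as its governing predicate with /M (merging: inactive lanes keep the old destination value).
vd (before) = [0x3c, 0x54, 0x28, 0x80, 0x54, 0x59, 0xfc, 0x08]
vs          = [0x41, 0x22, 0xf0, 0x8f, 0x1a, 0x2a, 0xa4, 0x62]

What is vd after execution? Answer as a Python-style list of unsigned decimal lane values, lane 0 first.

vd = [0, 0, 32, 128, 84, 89, 252, 8]

lane count: 256 div 32 = 8
p0[j] = (29+j < 33); true for j=0..3 → 4 lanes set
vd[0] and(0x3c,0x41) -> 0x00
vd[1] and(0x54,0x22) -> 0x00
vd[2] and(0x28,0xf0) -> 0x20
vd[3] and(0x80,0x8f) -> 0x80
vd[4] tail/keep -> 0x54
vd[5] tail/keep -> 0x59
vd[6] tail/keep -> 0xfc
vd[7] tail/keep -> 0x08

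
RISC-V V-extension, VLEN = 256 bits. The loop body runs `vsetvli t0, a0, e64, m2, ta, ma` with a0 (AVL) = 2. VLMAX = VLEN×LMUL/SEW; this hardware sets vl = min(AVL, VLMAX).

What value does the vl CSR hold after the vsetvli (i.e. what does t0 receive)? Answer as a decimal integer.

VLMAX = (256 × 2) / 64 = 8 lanes
vl ← min(2, 8) = 2

vl = 2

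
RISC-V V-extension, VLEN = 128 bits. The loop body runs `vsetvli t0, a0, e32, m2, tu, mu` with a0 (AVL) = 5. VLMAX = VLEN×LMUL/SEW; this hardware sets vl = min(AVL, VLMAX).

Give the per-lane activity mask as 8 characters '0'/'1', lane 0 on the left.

VLMAX = VLEN×LMUL/SEW = 128×2/32 = 8
vl ← min(5, 8) = 5
bits (lane 0 leftmost): 11111000

predicate = 11111000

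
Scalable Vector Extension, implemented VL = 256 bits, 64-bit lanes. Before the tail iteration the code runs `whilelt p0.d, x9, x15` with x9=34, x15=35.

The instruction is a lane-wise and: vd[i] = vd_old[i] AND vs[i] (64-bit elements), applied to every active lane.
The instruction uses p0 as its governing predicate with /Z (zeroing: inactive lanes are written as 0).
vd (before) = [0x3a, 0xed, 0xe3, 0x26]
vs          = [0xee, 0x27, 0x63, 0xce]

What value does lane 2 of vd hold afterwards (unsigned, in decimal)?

vd[2] = 0

lane count: 256 div 64 = 4
p0[j] = (34+j < 35); true for j=0..0 → 1 lanes set
lane  0: and(0x3a,0xee) ⇒ 0x2a
lane  1: tail/zero ⇒ 0x00
lane  2: tail/zero ⇒ 0x00
lane  3: tail/zero ⇒ 0x00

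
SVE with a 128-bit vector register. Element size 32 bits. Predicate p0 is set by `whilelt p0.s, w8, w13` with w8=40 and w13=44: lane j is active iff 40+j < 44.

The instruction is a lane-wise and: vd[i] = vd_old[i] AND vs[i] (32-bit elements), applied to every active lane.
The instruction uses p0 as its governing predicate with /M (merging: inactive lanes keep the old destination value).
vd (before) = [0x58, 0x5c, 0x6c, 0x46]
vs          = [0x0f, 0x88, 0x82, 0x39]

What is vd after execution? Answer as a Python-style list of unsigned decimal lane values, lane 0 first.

vd = [8, 8, 0, 0]

128-bit reg / 32-bit elem → 4 lanes
p0[j] = (40+j < 44); true for j=0..3 → 4 lanes set
  i=0: and(0x58,0x0f) → 8
  i=1: and(0x5c,0x88) → 8
  i=2: and(0x6c,0x82) → 0
  i=3: and(0x46,0x39) → 0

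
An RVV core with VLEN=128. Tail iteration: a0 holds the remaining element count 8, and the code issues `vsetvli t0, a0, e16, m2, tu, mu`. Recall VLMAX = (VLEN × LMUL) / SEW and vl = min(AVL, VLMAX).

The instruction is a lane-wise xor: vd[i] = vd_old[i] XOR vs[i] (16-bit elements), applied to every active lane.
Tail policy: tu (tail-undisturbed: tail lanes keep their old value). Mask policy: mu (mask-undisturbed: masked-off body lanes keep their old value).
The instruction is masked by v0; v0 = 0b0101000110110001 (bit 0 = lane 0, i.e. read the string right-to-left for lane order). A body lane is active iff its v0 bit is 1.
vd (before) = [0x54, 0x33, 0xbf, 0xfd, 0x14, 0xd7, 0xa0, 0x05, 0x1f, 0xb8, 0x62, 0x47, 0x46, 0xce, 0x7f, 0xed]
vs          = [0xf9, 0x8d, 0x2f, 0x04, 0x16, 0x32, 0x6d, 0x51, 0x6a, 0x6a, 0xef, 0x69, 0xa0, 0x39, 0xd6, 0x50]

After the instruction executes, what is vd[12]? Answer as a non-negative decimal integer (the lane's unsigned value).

VLMAX = (128 × 2) / 16 = 16 lanes
vl = min(AVL, VLMAX) = min(8, 16) = 8
[0] xor(0x54,0xf9) = 0xad
[1] mask-off/keep = 0x33
[2] mask-off/keep = 0xbf
[3] mask-off/keep = 0xfd
[4] xor(0x14,0x16) = 0x02
[5] xor(0xd7,0x32) = 0xe5
[6] mask-off/keep = 0xa0
[7] xor(0x05,0x51) = 0x54
[8] tail/keep = 0x1f
[9] tail/keep = 0xb8
[10] tail/keep = 0x62
[11] tail/keep = 0x47
[12] tail/keep = 0x46
[13] tail/keep = 0xce
[14] tail/keep = 0x7f
[15] tail/keep = 0xed

vd[12] = 70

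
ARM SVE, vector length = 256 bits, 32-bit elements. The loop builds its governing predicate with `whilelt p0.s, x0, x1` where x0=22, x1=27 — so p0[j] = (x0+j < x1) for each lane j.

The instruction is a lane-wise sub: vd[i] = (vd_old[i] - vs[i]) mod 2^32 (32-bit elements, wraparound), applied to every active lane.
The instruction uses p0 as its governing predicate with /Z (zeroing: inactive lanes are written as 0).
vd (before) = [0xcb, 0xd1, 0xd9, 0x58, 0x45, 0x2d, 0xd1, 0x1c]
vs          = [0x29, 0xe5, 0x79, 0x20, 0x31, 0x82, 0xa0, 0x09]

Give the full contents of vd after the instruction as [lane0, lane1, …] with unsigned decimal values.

lane count: 256 div 32 = 8
whilelt: lane j active iff 22+j < 27 → j < 5 → 5 active
lane  0: sub(0xcb,0x29) ⇒ 0xa2
lane  1: sub(0xd1,0xe5) ⇒ 0xffffffec
lane  2: sub(0xd9,0x79) ⇒ 0x60
lane  3: sub(0x58,0x20) ⇒ 0x38
lane  4: sub(0x45,0x31) ⇒ 0x14
lane  5: tail/zero ⇒ 0x00
lane  6: tail/zero ⇒ 0x00
lane  7: tail/zero ⇒ 0x00

vd = [162, 4294967276, 96, 56, 20, 0, 0, 0]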